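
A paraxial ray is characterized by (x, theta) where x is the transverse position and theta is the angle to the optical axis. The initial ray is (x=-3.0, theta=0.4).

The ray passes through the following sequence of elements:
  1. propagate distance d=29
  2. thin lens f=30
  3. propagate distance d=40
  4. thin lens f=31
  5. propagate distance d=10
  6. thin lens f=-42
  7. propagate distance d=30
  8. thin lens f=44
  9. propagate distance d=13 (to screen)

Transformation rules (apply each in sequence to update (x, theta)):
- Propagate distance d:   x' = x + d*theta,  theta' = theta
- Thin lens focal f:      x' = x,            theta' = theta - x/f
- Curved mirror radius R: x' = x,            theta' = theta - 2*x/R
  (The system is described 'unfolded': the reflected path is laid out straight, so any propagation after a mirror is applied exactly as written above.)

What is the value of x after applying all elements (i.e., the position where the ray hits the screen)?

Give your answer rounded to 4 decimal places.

Answer: 4.6256

Derivation:
Initial: x=-3.0000 theta=0.4000
After 1 (propagate distance d=29): x=8.6000 theta=0.4000
After 2 (thin lens f=30): x=8.6000 theta=17/150 (≈0.1133)
After 3 (propagate distance d=40): x=197/15 (≈13.1333) theta=17/150 (≈0.1133)
After 4 (thin lens f=31): x=197/15 (≈13.1333) theta=-481/1550 (≈-0.3103)
After 5 (propagate distance d=10): x=4664/465 (≈10.0301) theta=-481/1550 (≈-0.3103)
After 6 (thin lens f=-42): x=4664/465 (≈10.0301) theta=-6983/97650 (≈-0.0715)
After 7 (propagate distance d=30): x=1711/217 (≈7.8848) theta=-6983/97650 (≈-0.0715)
After 8 (thin lens f=44): x=1711/217 (≈7.8848) theta=-76943/306900 (≈-0.2507)
After 9 (propagate distance d=13 (to screen)): x=9937087/2148300 (≈4.6256) theta=-76943/306900 (≈-0.2507)
Rounded to 4 decimal places: x = 4.6256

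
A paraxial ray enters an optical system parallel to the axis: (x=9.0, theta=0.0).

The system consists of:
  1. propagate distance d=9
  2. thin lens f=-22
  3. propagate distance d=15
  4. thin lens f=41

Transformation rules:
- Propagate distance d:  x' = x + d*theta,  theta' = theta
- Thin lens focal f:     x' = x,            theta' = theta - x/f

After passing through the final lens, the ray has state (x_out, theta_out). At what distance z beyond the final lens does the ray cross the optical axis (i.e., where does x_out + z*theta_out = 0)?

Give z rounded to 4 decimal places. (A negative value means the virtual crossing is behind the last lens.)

Answer: -379.2500

Derivation:
Initial: x=9.0000 theta=0.0000
After 1 (propagate distance d=9): x=9.0000 theta=0.0000
After 2 (thin lens f=-22): x=9.0000 theta=9/22 (≈0.4091)
After 3 (propagate distance d=15): x=333/22 (≈15.1364) theta=9/22 (≈0.4091)
After 4 (thin lens f=41): x=333/22 (≈15.1364) theta=18/451 (≈0.0399)
z_focus = -x_out/theta_out = -(333/22)/(18/451) = -379.2500
Rounded to 4 decimal places: z = -379.2500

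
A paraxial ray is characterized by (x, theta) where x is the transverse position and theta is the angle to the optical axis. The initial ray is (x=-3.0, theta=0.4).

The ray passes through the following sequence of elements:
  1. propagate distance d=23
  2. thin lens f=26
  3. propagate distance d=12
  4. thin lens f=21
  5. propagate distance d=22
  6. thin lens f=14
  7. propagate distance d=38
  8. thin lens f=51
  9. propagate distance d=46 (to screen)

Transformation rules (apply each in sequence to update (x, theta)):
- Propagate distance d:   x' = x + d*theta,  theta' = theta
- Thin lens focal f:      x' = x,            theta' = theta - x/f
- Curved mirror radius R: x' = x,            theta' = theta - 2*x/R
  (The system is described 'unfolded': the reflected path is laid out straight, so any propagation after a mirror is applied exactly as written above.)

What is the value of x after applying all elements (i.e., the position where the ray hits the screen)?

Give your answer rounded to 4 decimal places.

Answer: -22.1740

Derivation:
Initial: x=-3.0000 theta=0.4000
After 1 (propagate distance d=23): x=6.2000 theta=0.4000
After 2 (thin lens f=26): x=6.2000 theta=21/130 (≈0.1615)
After 3 (propagate distance d=12): x=529/65 (≈8.1385) theta=21/130 (≈0.1615)
After 4 (thin lens f=21): x=529/65 (≈8.1385) theta=-617/2730 (≈-0.2260)
After 5 (propagate distance d=22): x=4322/1365 (≈3.1663) theta=-617/2730 (≈-0.2260)
After 6 (thin lens f=14): x=4322/1365 (≈3.1663) theta=-8641/19110 (≈-0.4522)
After 7 (propagate distance d=38): x=-26785/1911 (≈-14.0162) theta=-8641/19110 (≈-0.4522)
After 8 (thin lens f=51): x=-26785/1911 (≈-14.0162) theta=-172841/974610 (≈-0.1773)
After 9 (propagate distance d=46 (to screen)): x=-10805518/487305 (≈-22.1740) theta=-172841/974610 (≈-0.1773)
Rounded to 4 decimal places: x = -22.1740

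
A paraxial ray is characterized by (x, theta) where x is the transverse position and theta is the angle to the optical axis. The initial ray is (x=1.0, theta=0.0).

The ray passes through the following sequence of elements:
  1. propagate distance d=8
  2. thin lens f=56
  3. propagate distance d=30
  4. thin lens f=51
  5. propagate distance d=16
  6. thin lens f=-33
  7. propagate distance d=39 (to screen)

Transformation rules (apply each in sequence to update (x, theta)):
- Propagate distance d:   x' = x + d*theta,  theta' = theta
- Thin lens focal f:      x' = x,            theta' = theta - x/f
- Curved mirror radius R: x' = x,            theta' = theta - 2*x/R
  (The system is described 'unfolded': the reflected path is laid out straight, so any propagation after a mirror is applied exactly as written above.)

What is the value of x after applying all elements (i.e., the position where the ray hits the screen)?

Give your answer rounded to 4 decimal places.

Answer: -0.9797

Derivation:
Initial: x=1.0000 theta=0.0000
After 1 (propagate distance d=8): x=1.0000 theta=0.0000
After 2 (thin lens f=56): x=1.0000 theta=-1/56 (≈-0.0179)
After 3 (propagate distance d=30): x=13/28 (≈0.4643) theta=-1/56 (≈-0.0179)
After 4 (thin lens f=51): x=13/28 (≈0.4643) theta=-11/408 (≈-0.0270)
After 5 (propagate distance d=16): x=47/1428 (≈0.0329) theta=-11/408 (≈-0.0270)
After 6 (thin lens f=-33): x=47/1428 (≈0.0329) theta=-2447/94248 (≈-0.0260)
After 7 (propagate distance d=39 (to screen)): x=-10259/10472 (≈-0.9797) theta=-2447/94248 (≈-0.0260)
Rounded to 4 decimal places: x = -0.9797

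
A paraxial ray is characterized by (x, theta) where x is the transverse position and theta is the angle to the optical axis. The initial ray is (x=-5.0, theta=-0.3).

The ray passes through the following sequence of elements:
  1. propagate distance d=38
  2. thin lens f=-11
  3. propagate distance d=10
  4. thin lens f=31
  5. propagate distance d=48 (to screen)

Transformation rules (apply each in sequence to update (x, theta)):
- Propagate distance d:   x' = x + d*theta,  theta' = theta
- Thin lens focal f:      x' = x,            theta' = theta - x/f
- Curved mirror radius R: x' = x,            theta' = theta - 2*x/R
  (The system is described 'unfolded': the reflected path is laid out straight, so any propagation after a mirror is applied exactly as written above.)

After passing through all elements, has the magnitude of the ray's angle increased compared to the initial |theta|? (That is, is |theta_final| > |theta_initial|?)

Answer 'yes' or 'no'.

Answer: yes

Derivation:
Initial: x=-5.0000 theta=-0.3000
After 1 (propagate distance d=38): x=-16.4000 theta=-0.3000
After 2 (thin lens f=-11): x=-16.4000 theta=-197/110 (≈-1.7909)
After 3 (propagate distance d=10): x=-1887/55 (≈-34.3091) theta=-197/110 (≈-1.7909)
After 4 (thin lens f=31): x=-1887/55 (≈-34.3091) theta=-2333/3410 (≈-0.6842)
After 5 (propagate distance d=48 (to screen)): x=-114489/1705 (≈-67.1490) theta=-2333/3410 (≈-0.6842)
|theta_initial|=0.3000 |theta_final|=2333/3410 (≈0.6842) -> increased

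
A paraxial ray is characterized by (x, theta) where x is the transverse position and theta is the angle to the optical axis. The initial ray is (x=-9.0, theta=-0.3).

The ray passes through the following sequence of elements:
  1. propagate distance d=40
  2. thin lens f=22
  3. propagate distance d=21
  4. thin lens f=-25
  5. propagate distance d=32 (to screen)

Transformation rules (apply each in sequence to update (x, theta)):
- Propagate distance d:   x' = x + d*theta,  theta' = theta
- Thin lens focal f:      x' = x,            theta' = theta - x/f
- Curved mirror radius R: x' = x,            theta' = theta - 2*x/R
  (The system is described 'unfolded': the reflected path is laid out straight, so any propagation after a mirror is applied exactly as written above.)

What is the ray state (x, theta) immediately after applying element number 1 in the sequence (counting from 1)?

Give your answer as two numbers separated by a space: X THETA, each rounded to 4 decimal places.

Answer: -21.0000 -0.3000

Derivation:
Initial: x=-9.0000 theta=-0.3000
After 1 (propagate distance d=40): x=-21.0000 theta=-0.3000
Rounded to 4 decimal places: x = -21.0000, theta = -0.3000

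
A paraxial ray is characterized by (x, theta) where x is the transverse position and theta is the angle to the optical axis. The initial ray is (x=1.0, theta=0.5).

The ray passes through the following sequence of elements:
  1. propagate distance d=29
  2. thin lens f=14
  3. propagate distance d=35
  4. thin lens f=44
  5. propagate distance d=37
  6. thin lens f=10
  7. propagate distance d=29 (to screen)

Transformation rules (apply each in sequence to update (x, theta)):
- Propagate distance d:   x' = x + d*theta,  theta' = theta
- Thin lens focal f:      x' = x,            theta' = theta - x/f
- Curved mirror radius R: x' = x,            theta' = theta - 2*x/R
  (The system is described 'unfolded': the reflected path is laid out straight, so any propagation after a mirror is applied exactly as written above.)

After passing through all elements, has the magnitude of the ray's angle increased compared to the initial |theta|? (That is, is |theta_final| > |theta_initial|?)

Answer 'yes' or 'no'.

Initial: x=1.0000 theta=0.5000
After 1 (propagate distance d=29): x=15.5000 theta=0.5000
After 2 (thin lens f=14): x=15.5000 theta=-17/28 (≈-0.6071)
After 3 (propagate distance d=35): x=-5.7500 theta=-17/28 (≈-0.6071)
After 4 (thin lens f=44): x=-5.7500 theta=-587/1232 (≈-0.4765)
After 5 (propagate distance d=37): x=-28803/1232 (≈-23.3791) theta=-587/1232 (≈-0.4765)
After 6 (thin lens f=10): x=-28803/1232 (≈-23.3791) theta=22933/12320 (≈1.8614)
After 7 (propagate distance d=29 (to screen)): x=53861/1760 (≈30.6028) theta=22933/12320 (≈1.8614)
|theta_initial|=0.5000 |theta_final|=22933/12320 (≈1.8614) -> increased

Answer: yes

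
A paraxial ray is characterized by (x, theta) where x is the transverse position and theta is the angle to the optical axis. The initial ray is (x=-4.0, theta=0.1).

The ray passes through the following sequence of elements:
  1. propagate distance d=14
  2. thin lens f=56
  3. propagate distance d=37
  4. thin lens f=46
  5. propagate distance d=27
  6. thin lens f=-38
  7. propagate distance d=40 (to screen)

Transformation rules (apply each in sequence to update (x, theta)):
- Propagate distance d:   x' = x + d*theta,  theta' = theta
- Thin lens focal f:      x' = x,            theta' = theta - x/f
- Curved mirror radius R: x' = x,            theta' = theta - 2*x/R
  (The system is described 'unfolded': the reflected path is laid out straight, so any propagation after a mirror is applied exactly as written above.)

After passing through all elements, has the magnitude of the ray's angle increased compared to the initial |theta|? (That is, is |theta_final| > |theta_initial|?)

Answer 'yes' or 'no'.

Initial: x=-4.0000 theta=0.1000
After 1 (propagate distance d=14): x=-2.6000 theta=0.1000
After 2 (thin lens f=56): x=-2.6000 theta=41/280 (≈0.1464)
After 3 (propagate distance d=37): x=789/280 (≈2.8179) theta=41/280 (≈0.1464)
After 4 (thin lens f=46): x=789/280 (≈2.8179) theta=1097/12880 (≈0.0852)
After 5 (propagate distance d=27): x=65913/12880 (≈5.1175) theta=1097/12880 (≈0.0852)
After 6 (thin lens f=-38): x=65913/12880 (≈5.1175) theta=107599/489440 (≈0.2198)
After 7 (propagate distance d=40 (to screen)): x=3404327/244720 (≈13.9111) theta=107599/489440 (≈0.2198)
|theta_initial|=0.1000 |theta_final|=107599/489440 (≈0.2198) -> increased

Answer: yes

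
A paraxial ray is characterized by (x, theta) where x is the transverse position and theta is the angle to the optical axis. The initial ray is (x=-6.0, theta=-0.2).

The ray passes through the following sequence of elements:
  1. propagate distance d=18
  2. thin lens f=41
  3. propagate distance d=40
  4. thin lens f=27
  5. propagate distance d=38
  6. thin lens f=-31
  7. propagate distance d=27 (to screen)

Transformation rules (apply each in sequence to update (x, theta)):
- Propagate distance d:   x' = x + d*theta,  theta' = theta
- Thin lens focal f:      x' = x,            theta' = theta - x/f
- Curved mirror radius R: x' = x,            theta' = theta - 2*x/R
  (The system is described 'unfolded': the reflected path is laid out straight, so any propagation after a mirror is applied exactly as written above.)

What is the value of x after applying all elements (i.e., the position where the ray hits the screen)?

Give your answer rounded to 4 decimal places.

Answer: 17.8602

Derivation:
Initial: x=-6.0000 theta=-0.2000
After 1 (propagate distance d=18): x=-9.6000 theta=-0.2000
After 2 (thin lens f=41): x=-9.6000 theta=7/205 (≈0.0341)
After 3 (propagate distance d=40): x=-1688/205 (≈-8.2341) theta=7/205 (≈0.0341)
After 4 (thin lens f=27): x=-1688/205 (≈-8.2341) theta=1877/5535 (≈0.3391)
After 5 (propagate distance d=38): x=5150/1107 (≈4.6522) theta=1877/5535 (≈0.3391)
After 6 (thin lens f=-31): x=5150/1107 (≈4.6522) theta=27979/57195 (≈0.4892)
After 7 (propagate distance d=27 (to screen)): x=3064549/171585 (≈17.8602) theta=27979/57195 (≈0.4892)
Rounded to 4 decimal places: x = 17.8602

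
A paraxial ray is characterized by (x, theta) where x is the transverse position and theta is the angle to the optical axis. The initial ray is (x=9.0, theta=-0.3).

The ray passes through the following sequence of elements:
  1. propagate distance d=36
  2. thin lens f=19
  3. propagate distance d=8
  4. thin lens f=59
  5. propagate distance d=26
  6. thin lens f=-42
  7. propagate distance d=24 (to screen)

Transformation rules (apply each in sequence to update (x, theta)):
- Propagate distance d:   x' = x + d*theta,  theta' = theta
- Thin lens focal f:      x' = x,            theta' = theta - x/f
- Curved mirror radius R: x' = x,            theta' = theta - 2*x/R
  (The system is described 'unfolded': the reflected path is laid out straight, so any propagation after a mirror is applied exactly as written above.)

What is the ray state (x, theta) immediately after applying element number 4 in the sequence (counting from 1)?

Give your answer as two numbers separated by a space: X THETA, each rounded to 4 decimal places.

Initial: x=9.0000 theta=-0.3000
After 1 (propagate distance d=36): x=-1.8000 theta=-0.3000
After 2 (thin lens f=19): x=-1.8000 theta=-39/190 (≈-0.2053)
After 3 (propagate distance d=8): x=-327/95 (≈-3.4421) theta=-39/190 (≈-0.2053)
After 4 (thin lens f=59): x=-327/95 (≈-3.4421) theta=-1647/11210 (≈-0.1469)
Rounded to 4 decimal places: x = -3.4421, theta = -0.1469

Answer: -3.4421 -0.1469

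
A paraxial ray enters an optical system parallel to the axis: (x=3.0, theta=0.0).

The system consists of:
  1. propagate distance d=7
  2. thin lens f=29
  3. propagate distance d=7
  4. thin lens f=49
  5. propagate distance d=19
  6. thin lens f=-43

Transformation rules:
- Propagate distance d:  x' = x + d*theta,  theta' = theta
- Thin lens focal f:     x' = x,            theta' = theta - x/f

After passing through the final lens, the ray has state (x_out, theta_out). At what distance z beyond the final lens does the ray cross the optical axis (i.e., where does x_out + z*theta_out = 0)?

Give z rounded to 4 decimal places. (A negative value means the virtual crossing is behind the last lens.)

Answer: -3.5057

Derivation:
Initial: x=3.0000 theta=0.0000
After 1 (propagate distance d=7): x=3.0000 theta=0.0000
After 2 (thin lens f=29): x=3.0000 theta=-3/29 (≈-0.1034)
After 3 (propagate distance d=7): x=66/29 (≈2.2759) theta=-3/29 (≈-0.1034)
After 4 (thin lens f=49): x=66/29 (≈2.2759) theta=-213/1421 (≈-0.1499)
After 5 (propagate distance d=19): x=-813/1421 (≈-0.5721) theta=-213/1421 (≈-0.1499)
After 6 (thin lens f=-43): x=-813/1421 (≈-0.5721) theta=-9972/61103 (≈-0.1632)
z_focus = -x_out/theta_out = -(-813/1421)/(-9972/61103) = -11653/3324 ≈ -3.5057
Rounded to 4 decimal places: z = -3.5057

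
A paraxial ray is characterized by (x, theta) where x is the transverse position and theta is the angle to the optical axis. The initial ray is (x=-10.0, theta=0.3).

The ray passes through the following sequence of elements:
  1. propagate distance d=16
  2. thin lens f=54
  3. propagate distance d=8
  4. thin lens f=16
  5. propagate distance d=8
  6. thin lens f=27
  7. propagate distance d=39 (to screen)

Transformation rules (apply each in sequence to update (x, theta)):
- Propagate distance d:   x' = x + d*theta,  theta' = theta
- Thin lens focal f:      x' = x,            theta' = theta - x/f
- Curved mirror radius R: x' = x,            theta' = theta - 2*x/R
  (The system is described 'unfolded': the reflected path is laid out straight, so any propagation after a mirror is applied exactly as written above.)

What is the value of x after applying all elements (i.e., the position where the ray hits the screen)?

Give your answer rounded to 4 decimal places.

Initial: x=-10.0000 theta=0.3000
After 1 (propagate distance d=16): x=-5.2000 theta=0.3000
After 2 (thin lens f=54): x=-5.2000 theta=107/270 (≈0.3963)
After 3 (propagate distance d=8): x=-274/135 (≈-2.0296) theta=107/270 (≈0.3963)
After 4 (thin lens f=16): x=-274/135 (≈-2.0296) theta=113/216 (≈0.5231)
After 5 (propagate distance d=8): x=97/45 (≈2.1556) theta=113/216 (≈0.5231)
After 6 (thin lens f=27): x=97/45 (≈2.1556) theta=4309/9720 (≈0.4433)
After 7 (propagate distance d=39 (to screen)): x=63001/3240 (≈19.4448) theta=4309/9720 (≈0.4433)
Rounded to 4 decimal places: x = 19.4448

Answer: 19.4448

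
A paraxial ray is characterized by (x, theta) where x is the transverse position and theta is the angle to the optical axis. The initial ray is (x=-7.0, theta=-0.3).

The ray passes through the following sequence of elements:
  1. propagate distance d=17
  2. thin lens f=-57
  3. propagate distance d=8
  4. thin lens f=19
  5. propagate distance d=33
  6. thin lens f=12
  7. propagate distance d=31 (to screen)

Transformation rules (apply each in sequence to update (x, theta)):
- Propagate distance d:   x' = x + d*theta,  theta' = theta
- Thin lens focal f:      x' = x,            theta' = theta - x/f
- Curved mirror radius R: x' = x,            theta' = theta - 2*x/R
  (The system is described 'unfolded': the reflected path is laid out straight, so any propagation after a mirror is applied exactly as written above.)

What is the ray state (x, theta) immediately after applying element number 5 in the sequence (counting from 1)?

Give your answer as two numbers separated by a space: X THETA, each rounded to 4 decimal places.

Initial: x=-7.0000 theta=-0.3000
After 1 (propagate distance d=17): x=-12.1000 theta=-0.3000
After 2 (thin lens f=-57): x=-12.1000 theta=-146/285 (≈-0.5123)
After 3 (propagate distance d=8): x=-9233/570 (≈-16.1982) theta=-146/285 (≈-0.5123)
After 4 (thin lens f=19): x=-9233/570 (≈-16.1982) theta=737/2166 (≈0.3403)
After 5 (propagate distance d=33): x=-26911/5415 (≈-4.9697) theta=737/2166 (≈0.3403)
Rounded to 4 decimal places: x = -4.9697, theta = 0.3403

Answer: -4.9697 0.3403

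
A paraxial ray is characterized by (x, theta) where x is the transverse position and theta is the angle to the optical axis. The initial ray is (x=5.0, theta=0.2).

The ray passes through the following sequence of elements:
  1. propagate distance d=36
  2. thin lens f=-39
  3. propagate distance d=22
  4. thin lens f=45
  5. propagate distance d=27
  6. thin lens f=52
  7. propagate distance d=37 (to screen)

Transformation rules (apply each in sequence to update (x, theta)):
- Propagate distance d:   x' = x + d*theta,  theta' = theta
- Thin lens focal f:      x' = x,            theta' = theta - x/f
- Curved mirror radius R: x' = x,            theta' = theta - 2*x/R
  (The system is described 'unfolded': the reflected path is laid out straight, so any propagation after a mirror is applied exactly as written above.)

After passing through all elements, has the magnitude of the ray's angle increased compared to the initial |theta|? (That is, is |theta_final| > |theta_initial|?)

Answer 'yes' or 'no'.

Answer: yes

Derivation:
Initial: x=5.0000 theta=0.2000
After 1 (propagate distance d=36): x=12.2000 theta=0.2000
After 2 (thin lens f=-39): x=12.2000 theta=20/39 (≈0.5128)
After 3 (propagate distance d=22): x=4579/195 (≈23.4821) theta=20/39 (≈0.5128)
After 4 (thin lens f=45): x=4579/195 (≈23.4821) theta=-79/8775 (≈-0.0090)
After 5 (propagate distance d=27): x=22658/975 (≈23.2390) theta=-79/8775 (≈-0.0090)
After 6 (thin lens f=52): x=22658/975 (≈23.2390) theta=-20803/45630 (≈-0.4559)
After 7 (propagate distance d=37 (to screen)): x=1453417/228150 (≈6.3704) theta=-20803/45630 (≈-0.4559)
|theta_initial|=0.2000 |theta_final|=20803/45630 (≈0.4559) -> increased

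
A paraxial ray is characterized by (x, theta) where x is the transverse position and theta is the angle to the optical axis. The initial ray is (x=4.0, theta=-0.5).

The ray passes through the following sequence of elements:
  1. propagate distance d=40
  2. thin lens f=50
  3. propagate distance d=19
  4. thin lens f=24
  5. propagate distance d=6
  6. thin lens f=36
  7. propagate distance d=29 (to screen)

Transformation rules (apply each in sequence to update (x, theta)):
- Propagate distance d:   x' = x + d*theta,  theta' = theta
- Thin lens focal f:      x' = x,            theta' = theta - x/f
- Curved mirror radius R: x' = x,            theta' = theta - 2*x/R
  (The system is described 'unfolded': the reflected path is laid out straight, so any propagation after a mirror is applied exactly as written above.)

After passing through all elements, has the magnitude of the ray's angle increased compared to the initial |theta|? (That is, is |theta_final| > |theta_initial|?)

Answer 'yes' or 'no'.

Answer: yes

Derivation:
Initial: x=4.0000 theta=-0.5000
After 1 (propagate distance d=40): x=-16.0000 theta=-0.5000
After 2 (thin lens f=50): x=-16.0000 theta=-0.1800
After 3 (propagate distance d=19): x=-19.4200 theta=-0.1800
After 4 (thin lens f=24): x=-19.4200 theta=151/240 (≈0.6292)
After 5 (propagate distance d=6): x=-15.6450 theta=151/240 (≈0.6292)
After 6 (thin lens f=36): x=-15.6450 theta=851/800 (≈1.0638)
After 7 (propagate distance d=29 (to screen)): x=12163/800 (≈15.2038) theta=851/800 (≈1.0638)
|theta_initial|=0.5000 |theta_final|=851/800 (≈1.0638) -> increased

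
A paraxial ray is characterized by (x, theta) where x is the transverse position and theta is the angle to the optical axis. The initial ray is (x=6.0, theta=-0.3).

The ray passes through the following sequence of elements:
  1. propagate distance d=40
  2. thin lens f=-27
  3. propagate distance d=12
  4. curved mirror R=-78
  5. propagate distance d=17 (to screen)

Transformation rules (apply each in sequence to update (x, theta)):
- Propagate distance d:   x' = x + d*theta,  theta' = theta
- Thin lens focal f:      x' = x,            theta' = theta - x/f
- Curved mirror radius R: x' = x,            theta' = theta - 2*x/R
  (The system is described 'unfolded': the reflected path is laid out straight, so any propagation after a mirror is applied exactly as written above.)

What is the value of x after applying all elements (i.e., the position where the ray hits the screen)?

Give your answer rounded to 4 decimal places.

Initial: x=6.0000 theta=-0.3000
After 1 (propagate distance d=40): x=-6.0000 theta=-0.3000
After 2 (thin lens f=-27): x=-6.0000 theta=-47/90 (≈-0.5222)
After 3 (propagate distance d=12): x=-184/15 (≈-12.2667) theta=-47/90 (≈-0.5222)
After 4 (curved mirror R=-78): x=-184/15 (≈-12.2667) theta=-979/1170 (≈-0.8368)
After 5 (propagate distance d=17 (to screen)): x=-6199/234 (≈-26.4915) theta=-979/1170 (≈-0.8368)
Rounded to 4 decimal places: x = -26.4915

Answer: -26.4915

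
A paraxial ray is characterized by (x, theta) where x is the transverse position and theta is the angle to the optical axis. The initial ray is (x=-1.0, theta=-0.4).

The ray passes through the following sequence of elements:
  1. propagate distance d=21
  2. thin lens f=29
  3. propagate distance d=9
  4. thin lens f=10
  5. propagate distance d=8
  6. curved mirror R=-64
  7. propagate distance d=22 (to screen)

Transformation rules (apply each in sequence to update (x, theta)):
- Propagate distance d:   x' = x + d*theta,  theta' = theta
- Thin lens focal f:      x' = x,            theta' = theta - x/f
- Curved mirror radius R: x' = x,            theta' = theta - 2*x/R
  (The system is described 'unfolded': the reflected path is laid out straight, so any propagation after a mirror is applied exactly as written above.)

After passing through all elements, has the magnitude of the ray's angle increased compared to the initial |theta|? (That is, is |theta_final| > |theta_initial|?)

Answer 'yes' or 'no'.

Answer: yes

Derivation:
Initial: x=-1.0000 theta=-0.4000
After 1 (propagate distance d=21): x=-9.4000 theta=-0.4000
After 2 (thin lens f=29): x=-9.4000 theta=-11/145 (≈-0.0759)
After 3 (propagate distance d=9): x=-1462/145 (≈-10.0828) theta=-11/145 (≈-0.0759)
After 4 (thin lens f=10): x=-1462/145 (≈-10.0828) theta=676/725 (≈0.9324)
After 5 (propagate distance d=8): x=-1902/725 (≈-2.6234) theta=676/725 (≈0.9324)
After 6 (curved mirror R=-64): x=-1902/725 (≈-2.6234) theta=1973/2320 (≈0.8504)
After 7 (propagate distance d=22 (to screen)): x=93299/5800 (≈16.0860) theta=1973/2320 (≈0.8504)
|theta_initial|=0.4000 |theta_final|=1973/2320 (≈0.8504) -> increased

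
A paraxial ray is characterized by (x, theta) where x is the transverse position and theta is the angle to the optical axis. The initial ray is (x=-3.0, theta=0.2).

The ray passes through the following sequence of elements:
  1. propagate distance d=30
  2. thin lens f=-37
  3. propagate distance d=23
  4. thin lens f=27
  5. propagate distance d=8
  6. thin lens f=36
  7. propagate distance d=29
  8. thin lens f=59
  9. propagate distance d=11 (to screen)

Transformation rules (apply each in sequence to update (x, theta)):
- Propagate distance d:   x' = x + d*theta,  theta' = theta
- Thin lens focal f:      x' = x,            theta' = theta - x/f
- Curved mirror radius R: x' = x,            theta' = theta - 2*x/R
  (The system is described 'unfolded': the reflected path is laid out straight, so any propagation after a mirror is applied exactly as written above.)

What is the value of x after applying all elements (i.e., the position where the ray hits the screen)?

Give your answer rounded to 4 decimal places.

Initial: x=-3.0000 theta=0.2000
After 1 (propagate distance d=30): x=3.0000 theta=0.2000
After 2 (thin lens f=-37): x=3.0000 theta=52/185 (≈0.2811)
After 3 (propagate distance d=23): x=1751/185 (≈9.4649) theta=52/185 (≈0.2811)
After 4 (thin lens f=27): x=1751/185 (≈9.4649) theta=-347/4995 (≈-0.0695)
After 5 (propagate distance d=8): x=44501/4995 (≈8.9091) theta=-347/4995 (≈-0.0695)
After 6 (thin lens f=36): x=44501/4995 (≈8.9091) theta=-56993/179820 (≈-0.3169)
After 7 (propagate distance d=29): x=-50761/179820 (≈-0.2823) theta=-56993/179820 (≈-0.3169)
After 8 (thin lens f=59): x=-50761/179820 (≈-0.2823) theta=-551971/1768230 (≈-0.3122)
After 9 (propagate distance d=11 (to screen)): x=-7884997/2121876 (≈-3.7160) theta=-551971/1768230 (≈-0.3122)
Rounded to 4 decimal places: x = -3.7160

Answer: -3.7160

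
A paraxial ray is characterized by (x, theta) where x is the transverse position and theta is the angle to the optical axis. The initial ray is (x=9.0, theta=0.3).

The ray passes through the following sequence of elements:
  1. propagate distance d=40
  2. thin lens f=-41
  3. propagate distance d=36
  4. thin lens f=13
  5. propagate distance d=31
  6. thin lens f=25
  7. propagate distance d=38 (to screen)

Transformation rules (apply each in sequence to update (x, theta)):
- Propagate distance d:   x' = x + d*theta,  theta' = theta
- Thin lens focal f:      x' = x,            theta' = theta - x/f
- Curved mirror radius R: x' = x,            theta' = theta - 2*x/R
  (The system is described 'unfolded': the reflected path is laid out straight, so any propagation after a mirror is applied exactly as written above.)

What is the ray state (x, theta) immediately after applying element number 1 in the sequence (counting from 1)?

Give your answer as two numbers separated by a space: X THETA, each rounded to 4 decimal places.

Answer: 21.0000 0.3000

Derivation:
Initial: x=9.0000 theta=0.3000
After 1 (propagate distance d=40): x=21.0000 theta=0.3000
Rounded to 4 decimal places: x = 21.0000, theta = 0.3000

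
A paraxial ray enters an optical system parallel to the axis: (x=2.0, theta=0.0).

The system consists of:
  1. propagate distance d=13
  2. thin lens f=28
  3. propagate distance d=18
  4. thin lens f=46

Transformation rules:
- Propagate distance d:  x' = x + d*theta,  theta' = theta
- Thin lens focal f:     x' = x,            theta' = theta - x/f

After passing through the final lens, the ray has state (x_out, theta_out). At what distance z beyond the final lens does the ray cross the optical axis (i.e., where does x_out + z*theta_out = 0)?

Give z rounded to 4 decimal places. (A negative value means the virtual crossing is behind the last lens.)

Initial: x=2.0000 theta=0.0000
After 1 (propagate distance d=13): x=2.0000 theta=0.0000
After 2 (thin lens f=28): x=2.0000 theta=-1/14 (≈-0.0714)
After 3 (propagate distance d=18): x=5/7 (≈0.7143) theta=-1/14 (≈-0.0714)
After 4 (thin lens f=46): x=5/7 (≈0.7143) theta=-2/23 (≈-0.0870)
z_focus = -x_out/theta_out = -(5/7)/(-2/23) = 115/14 ≈ 8.2143
Rounded to 4 decimal places: z = 8.2143

Answer: 8.2143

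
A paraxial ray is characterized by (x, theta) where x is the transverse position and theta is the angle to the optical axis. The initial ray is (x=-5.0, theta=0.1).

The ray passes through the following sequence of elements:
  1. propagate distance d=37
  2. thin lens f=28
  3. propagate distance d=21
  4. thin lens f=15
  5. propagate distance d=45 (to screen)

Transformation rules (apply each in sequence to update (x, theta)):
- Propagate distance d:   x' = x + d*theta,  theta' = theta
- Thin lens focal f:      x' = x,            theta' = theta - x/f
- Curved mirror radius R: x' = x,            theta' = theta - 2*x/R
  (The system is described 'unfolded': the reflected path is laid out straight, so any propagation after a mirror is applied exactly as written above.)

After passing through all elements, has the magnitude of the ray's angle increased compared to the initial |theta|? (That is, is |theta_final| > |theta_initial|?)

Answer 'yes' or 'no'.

Answer: no

Derivation:
Initial: x=-5.0000 theta=0.1000
After 1 (propagate distance d=37): x=-1.3000 theta=0.1000
After 2 (thin lens f=28): x=-1.3000 theta=41/280 (≈0.1464)
After 3 (propagate distance d=21): x=1.7750 theta=41/280 (≈0.1464)
After 4 (thin lens f=15): x=1.7750 theta=59/2100 (≈0.0281)
After 5 (propagate distance d=45 (to screen)): x=851/280 (≈3.0393) theta=59/2100 (≈0.0281)
|theta_initial|=0.1000 |theta_final|=59/2100 (≈0.0281) -> not increased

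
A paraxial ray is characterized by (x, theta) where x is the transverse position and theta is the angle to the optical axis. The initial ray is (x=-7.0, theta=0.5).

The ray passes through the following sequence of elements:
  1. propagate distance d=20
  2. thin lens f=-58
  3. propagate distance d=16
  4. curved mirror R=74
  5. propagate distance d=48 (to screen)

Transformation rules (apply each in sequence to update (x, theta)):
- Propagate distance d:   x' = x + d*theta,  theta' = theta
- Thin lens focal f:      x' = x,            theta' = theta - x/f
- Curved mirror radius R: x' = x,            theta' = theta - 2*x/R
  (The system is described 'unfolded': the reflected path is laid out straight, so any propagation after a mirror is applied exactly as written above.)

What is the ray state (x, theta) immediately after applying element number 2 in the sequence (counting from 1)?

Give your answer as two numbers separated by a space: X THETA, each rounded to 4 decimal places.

Answer: 3.0000 0.5517

Derivation:
Initial: x=-7.0000 theta=0.5000
After 1 (propagate distance d=20): x=3.0000 theta=0.5000
After 2 (thin lens f=-58): x=3.0000 theta=16/29 (≈0.5517)
Rounded to 4 decimal places: x = 3.0000, theta = 0.5517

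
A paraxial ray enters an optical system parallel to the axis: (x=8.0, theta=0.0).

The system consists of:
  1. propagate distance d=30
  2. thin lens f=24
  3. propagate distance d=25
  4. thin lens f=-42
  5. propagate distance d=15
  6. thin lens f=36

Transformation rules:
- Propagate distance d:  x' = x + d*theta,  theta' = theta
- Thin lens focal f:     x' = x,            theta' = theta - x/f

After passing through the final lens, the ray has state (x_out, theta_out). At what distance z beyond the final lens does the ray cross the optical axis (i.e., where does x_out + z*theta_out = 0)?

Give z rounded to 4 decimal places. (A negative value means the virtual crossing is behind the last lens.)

Initial: x=8.0000 theta=0.0000
After 1 (propagate distance d=30): x=8.0000 theta=0.0000
After 2 (thin lens f=24): x=8.0000 theta=-1/3 (≈-0.3333)
After 3 (propagate distance d=25): x=-1/3 (≈-0.3333) theta=-1/3 (≈-0.3333)
After 4 (thin lens f=-42): x=-1/3 (≈-0.3333) theta=-43/126 (≈-0.3413)
After 5 (propagate distance d=15): x=-229/42 (≈-5.4524) theta=-43/126 (≈-0.3413)
After 6 (thin lens f=36): x=-229/42 (≈-5.4524) theta=-41/216 (≈-0.1898)
z_focus = -x_out/theta_out = -(-229/42)/(-41/216) = -8244/287 ≈ -28.7247
Rounded to 4 decimal places: z = -28.7247

Answer: -28.7247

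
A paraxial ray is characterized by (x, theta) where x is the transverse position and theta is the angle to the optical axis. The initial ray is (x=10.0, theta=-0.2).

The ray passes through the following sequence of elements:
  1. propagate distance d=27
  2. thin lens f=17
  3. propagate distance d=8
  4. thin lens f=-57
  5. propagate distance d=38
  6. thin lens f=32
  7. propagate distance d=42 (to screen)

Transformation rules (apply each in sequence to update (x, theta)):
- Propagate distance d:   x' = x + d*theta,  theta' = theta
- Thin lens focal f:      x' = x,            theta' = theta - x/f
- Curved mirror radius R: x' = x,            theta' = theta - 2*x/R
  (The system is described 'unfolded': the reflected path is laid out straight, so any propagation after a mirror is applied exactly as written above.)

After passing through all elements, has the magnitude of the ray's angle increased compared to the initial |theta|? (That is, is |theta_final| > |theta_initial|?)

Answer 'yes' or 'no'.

Answer: no

Derivation:
Initial: x=10.0000 theta=-0.2000
After 1 (propagate distance d=27): x=4.6000 theta=-0.2000
After 2 (thin lens f=17): x=4.6000 theta=-8/17 (≈-0.4706)
After 3 (propagate distance d=8): x=71/85 (≈0.8353) theta=-8/17 (≈-0.4706)
After 4 (thin lens f=-57): x=71/85 (≈0.8353) theta=-2209/4845 (≈-0.4559)
After 5 (propagate distance d=38): x=-841/51 (≈-16.4902) theta=-2209/4845 (≈-0.4559)
After 6 (thin lens f=32): x=-841/51 (≈-16.4902) theta=3069/51680 (≈0.0594)
After 7 (propagate distance d=42 (to screen)): x=-1084973/77520 (≈-13.9960) theta=3069/51680 (≈0.0594)
|theta_initial|=0.2000 |theta_final|=3069/51680 (≈0.0594) -> not increased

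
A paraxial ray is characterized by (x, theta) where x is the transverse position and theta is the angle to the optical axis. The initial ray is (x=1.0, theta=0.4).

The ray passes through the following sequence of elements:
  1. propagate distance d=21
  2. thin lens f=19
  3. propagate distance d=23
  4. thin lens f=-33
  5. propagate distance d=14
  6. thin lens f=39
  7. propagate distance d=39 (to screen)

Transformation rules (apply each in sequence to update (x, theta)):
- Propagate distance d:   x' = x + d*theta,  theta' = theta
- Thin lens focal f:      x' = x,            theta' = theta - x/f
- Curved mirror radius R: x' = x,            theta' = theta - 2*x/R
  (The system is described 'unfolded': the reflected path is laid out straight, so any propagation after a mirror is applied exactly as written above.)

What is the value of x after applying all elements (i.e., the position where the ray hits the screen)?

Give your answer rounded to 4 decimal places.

Initial: x=1.0000 theta=0.4000
After 1 (propagate distance d=21): x=9.4000 theta=0.4000
After 2 (thin lens f=19): x=9.4000 theta=-9/95 (≈-0.0947)
After 3 (propagate distance d=23): x=686/95 (≈7.2211) theta=-9/95 (≈-0.0947)
After 4 (thin lens f=-33): x=686/95 (≈7.2211) theta=389/3135 (≈0.1241)
After 5 (propagate distance d=14): x=28084/3135 (≈8.9582) theta=389/3135 (≈0.1241)
After 6 (thin lens f=39): x=28084/3135 (≈8.9582) theta=-12913/122265 (≈-0.1056)
After 7 (propagate distance d=39 (to screen)): x=5057/1045 (≈4.8392) theta=-12913/122265 (≈-0.1056)
Rounded to 4 decimal places: x = 4.8392

Answer: 4.8392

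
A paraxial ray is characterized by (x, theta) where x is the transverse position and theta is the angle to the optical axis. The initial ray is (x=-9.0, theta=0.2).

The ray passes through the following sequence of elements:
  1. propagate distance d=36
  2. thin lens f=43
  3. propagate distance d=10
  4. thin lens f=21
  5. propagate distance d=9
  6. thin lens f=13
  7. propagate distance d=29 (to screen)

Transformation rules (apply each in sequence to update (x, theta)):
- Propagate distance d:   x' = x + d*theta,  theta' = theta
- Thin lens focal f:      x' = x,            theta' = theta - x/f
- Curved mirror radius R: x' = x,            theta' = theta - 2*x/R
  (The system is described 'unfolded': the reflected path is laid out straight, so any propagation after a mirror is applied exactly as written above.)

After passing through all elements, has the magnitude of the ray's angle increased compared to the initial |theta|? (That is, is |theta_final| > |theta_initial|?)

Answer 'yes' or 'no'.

Initial: x=-9.0000 theta=0.2000
After 1 (propagate distance d=36): x=-1.8000 theta=0.2000
After 2 (thin lens f=43): x=-1.8000 theta=52/215 (≈0.2419)
After 3 (propagate distance d=10): x=133/215 (≈0.6186) theta=52/215 (≈0.2419)
After 4 (thin lens f=21): x=133/215 (≈0.6186) theta=137/645 (≈0.2124)
After 5 (propagate distance d=9): x=544/215 (≈2.5302) theta=137/645 (≈0.2124)
After 6 (thin lens f=13): x=544/215 (≈2.5302) theta=149/8385 (≈0.0178)
After 7 (propagate distance d=29 (to screen)): x=25537/8385 (≈3.0456) theta=149/8385 (≈0.0178)
|theta_initial|=0.2000 |theta_final|=149/8385 (≈0.0178) -> not increased

Answer: no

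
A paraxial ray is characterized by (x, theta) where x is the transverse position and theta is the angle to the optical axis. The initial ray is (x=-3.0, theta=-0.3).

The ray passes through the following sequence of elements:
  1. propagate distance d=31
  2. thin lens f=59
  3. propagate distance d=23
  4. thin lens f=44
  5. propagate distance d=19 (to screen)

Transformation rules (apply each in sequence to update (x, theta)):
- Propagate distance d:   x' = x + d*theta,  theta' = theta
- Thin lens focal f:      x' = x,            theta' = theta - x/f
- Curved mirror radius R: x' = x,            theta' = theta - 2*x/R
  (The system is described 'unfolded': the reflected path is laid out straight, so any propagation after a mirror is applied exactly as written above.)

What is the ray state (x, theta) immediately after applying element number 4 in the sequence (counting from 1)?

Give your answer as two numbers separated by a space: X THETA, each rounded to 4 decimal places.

Initial: x=-3.0000 theta=-0.3000
After 1 (propagate distance d=31): x=-12.3000 theta=-0.3000
After 2 (thin lens f=59): x=-12.3000 theta=-27/295 (≈-0.0915)
After 3 (propagate distance d=23): x=-8499/590 (≈-14.4051) theta=-27/295 (≈-0.0915)
After 4 (thin lens f=44): x=-8499/590 (≈-14.4051) theta=6123/25960 (≈0.2359)
Rounded to 4 decimal places: x = -14.4051, theta = 0.2359

Answer: -14.4051 0.2359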